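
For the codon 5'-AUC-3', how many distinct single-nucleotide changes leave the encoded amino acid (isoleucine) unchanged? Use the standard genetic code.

Position 1: none → 0 synonymous.
Position 2: none → 0 synonymous.
Position 3: AUU, AUA → 2 synonymous.
Total: 0 + 0 + 2 = 2.

2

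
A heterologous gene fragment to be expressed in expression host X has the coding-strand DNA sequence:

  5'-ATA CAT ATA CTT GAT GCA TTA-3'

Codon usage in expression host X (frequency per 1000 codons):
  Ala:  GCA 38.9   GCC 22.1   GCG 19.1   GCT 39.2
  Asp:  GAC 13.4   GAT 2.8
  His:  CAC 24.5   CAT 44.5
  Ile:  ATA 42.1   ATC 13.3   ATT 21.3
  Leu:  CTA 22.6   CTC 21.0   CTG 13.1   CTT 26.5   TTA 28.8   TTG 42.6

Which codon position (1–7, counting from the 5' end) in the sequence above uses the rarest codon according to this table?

5

Codon 1 ATA (Ile): 42.1 per 1000.
Codon 2 CAT (His): 44.5 per 1000.
Codon 3 ATA (Ile): 42.1 per 1000.
Codon 4 CTT (Leu): 26.5 per 1000.
Codon 5 GAT (Asp): 2.8 per 1000.
Codon 6 GCA (Ala): 38.9 per 1000.
Codon 7 TTA (Leu): 28.8 per 1000.
Lowest frequency is 2.8 at codon 5.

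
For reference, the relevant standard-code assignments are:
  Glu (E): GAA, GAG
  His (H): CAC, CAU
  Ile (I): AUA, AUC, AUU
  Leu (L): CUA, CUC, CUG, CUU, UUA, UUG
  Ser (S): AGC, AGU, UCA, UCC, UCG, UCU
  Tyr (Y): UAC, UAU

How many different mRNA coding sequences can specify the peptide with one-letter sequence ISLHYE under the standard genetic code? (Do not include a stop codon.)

Ile: 3 codons.
Ser: 6 codons.
Leu: 6 codons.
His: 2 codons.
Tyr: 2 codons.
Glu: 2 codons.
3 × 6 × 6 × 2 × 2 × 2 = 864.

864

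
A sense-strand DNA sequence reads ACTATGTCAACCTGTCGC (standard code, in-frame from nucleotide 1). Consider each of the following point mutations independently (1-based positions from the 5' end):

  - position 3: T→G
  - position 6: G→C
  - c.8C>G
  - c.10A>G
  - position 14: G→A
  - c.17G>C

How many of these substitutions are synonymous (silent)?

1

Codon 1: ACT (Thr) → ACG (Thr) — synonymous.
Codon 2: ATG (Met) → ATC (Ile) — missense.
Codon 3: TCA (Ser) → TGA (Stop) — nonsense.
Codon 4: ACC (Thr) → GCC (Ala) — missense.
Codon 5: TGT (Cys) → TAT (Tyr) — missense.
Codon 6: CGC (Arg) → CCC (Pro) — missense.
Synonymous: 1 of 6.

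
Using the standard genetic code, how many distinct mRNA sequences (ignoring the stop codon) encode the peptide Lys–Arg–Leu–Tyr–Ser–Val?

Lys: 2 codons.
Arg: 6 codons.
Leu: 6 codons.
Tyr: 2 codons.
Ser: 6 codons.
Val: 4 codons.
2 × 6 × 6 × 2 × 6 × 4 = 3456.

3456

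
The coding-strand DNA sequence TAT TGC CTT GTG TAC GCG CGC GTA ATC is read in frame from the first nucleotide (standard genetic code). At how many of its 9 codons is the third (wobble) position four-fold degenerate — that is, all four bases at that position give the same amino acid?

Codon 1 TAT (Tyr): third position 2-fold.
Codon 2 TGC (Cys): third position 2-fold.
Codon 3 CTT (Leu): third position 4-fold.
Codon 4 GTG (Val): third position 4-fold.
Codon 5 TAC (Tyr): third position 2-fold.
Codon 6 GCG (Ala): third position 4-fold.
Codon 7 CGC (Arg): third position 4-fold.
Codon 8 GTA (Val): third position 4-fold.
Codon 9 ATC (Ile): third position 3-fold.
Four-fold degenerate third positions: 5.

5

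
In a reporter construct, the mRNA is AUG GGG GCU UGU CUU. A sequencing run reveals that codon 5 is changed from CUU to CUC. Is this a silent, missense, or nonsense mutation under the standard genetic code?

Position 15 falls in codon 5: CUU → Leu.
After the substitution the codon is CUC → Leu.
Both encode Leu, so the change is synonymous.

silent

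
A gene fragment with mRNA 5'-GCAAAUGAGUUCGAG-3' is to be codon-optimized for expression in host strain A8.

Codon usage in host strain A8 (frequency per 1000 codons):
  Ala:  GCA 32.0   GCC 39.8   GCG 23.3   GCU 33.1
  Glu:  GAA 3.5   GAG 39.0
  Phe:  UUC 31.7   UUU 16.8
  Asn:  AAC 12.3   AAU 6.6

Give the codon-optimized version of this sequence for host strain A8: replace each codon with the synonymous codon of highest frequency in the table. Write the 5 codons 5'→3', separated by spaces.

GCC AAC GAG UUC GAG

Codon 1 (Ala): best is GCC at 39.8.
Codon 2 (Asn): best is AAC at 12.3.
Codon 3 (Glu): best is GAG at 39.0.
Codon 4 (Phe): best is UUC at 31.7.
Codon 5 (Glu): best is GAG at 39.0.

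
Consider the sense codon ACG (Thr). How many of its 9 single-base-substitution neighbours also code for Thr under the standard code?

3

Position 1: none → 0 synonymous.
Position 2: none → 0 synonymous.
Position 3: ACU, ACC, ACA → 3 synonymous.
Total: 0 + 0 + 3 = 3.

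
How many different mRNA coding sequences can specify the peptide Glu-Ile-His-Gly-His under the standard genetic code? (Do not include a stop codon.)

Glu: 2 codons.
Ile: 3 codons.
His: 2 codons.
Gly: 4 codons.
His: 2 codons.
2 × 3 × 2 × 4 × 2 = 96.

96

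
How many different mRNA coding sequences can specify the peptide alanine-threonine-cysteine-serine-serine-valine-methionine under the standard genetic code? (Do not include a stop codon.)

4608

Ala: 4 codons.
Thr: 4 codons.
Cys: 2 codons.
Ser: 6 codons.
Ser: 6 codons.
Val: 4 codons.
Met: 1 codon.
4 × 4 × 2 × 6 × 6 × 4 × 1 = 4608.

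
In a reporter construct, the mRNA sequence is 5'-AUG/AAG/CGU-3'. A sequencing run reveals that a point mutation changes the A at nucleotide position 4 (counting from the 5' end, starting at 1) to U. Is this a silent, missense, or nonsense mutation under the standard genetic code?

Position 4 falls in codon 2: AAG → Lys.
After the substitution the codon is UAG → Stop.
The new codon is a stop codon, so this is a nonsense mutation.

nonsense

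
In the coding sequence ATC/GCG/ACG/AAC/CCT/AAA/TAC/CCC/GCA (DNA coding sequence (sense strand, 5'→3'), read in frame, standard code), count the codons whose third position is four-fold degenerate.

Codon 1 ATC (Ile): third position 3-fold.
Codon 2 GCG (Ala): third position 4-fold.
Codon 3 ACG (Thr): third position 4-fold.
Codon 4 AAC (Asn): third position 2-fold.
Codon 5 CCT (Pro): third position 4-fold.
Codon 6 AAA (Lys): third position 2-fold.
Codon 7 TAC (Tyr): third position 2-fold.
Codon 8 CCC (Pro): third position 4-fold.
Codon 9 GCA (Ala): third position 4-fold.
Four-fold degenerate third positions: 5.

5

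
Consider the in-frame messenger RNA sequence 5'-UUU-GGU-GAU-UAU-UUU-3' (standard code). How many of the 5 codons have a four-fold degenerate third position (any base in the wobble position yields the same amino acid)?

1

Codon 1 UUU (Phe): third position 2-fold.
Codon 2 GGU (Gly): third position 4-fold.
Codon 3 GAU (Asp): third position 2-fold.
Codon 4 UAU (Tyr): third position 2-fold.
Codon 5 UUU (Phe): third position 2-fold.
Four-fold degenerate third positions: 1.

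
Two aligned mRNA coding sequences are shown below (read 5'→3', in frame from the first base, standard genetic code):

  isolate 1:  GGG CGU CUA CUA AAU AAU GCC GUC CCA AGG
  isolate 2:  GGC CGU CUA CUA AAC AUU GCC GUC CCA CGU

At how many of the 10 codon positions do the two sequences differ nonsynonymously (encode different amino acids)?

Codon 1: GGG Gly / GGC Gly — synonymous.
Codon 2: CGU Arg / CGU Arg — identical.
Codon 3: CUA Leu / CUA Leu — identical.
Codon 4: CUA Leu / CUA Leu — identical.
Codon 5: AAU Asn / AAC Asn — synonymous.
Codon 6: AAU Asn / AUU Ile — nonsynonymous.
Codon 7: GCC Ala / GCC Ala — identical.
Codon 8: GUC Val / GUC Val — identical.
Codon 9: CCA Pro / CCA Pro — identical.
Codon 10: AGG Arg / CGU Arg — synonymous.
Nonsynonymous differences: 1.

1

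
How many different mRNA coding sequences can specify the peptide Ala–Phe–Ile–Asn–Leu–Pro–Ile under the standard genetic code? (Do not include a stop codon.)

3456

Ala: 4 codons.
Phe: 2 codons.
Ile: 3 codons.
Asn: 2 codons.
Leu: 6 codons.
Pro: 4 codons.
Ile: 3 codons.
4 × 2 × 3 × 2 × 6 × 4 × 3 = 3456.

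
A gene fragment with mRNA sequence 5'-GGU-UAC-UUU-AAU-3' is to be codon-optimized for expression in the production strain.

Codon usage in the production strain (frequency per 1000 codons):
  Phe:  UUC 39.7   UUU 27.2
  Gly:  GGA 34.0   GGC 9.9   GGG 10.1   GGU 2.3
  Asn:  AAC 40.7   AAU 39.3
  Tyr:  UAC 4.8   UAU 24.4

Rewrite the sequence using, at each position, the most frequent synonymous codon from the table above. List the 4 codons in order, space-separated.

Codon 1 (Gly): best is GGA at 34.0.
Codon 2 (Tyr): best is UAU at 24.4.
Codon 3 (Phe): best is UUC at 39.7.
Codon 4 (Asn): best is AAC at 40.7.

GGA UAU UUC AAC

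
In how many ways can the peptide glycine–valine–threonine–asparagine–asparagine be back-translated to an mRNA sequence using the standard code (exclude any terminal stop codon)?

Gly: 4 codons.
Val: 4 codons.
Thr: 4 codons.
Asn: 2 codons.
Asn: 2 codons.
4 × 4 × 4 × 2 × 2 = 256.

256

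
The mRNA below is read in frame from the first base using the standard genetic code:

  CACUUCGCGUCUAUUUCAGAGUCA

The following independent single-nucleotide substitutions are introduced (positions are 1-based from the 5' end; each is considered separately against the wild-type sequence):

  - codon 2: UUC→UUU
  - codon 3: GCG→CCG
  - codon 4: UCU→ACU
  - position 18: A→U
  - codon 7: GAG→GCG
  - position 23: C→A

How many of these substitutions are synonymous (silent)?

2

Codon 2: UUC (Phe) → UUU (Phe) — synonymous.
Codon 3: GCG (Ala) → CCG (Pro) — missense.
Codon 4: UCU (Ser) → ACU (Thr) — missense.
Codon 6: UCA (Ser) → UCU (Ser) — synonymous.
Codon 7: GAG (Glu) → GCG (Ala) — missense.
Codon 8: UCA (Ser) → UAA (Stop) — nonsense.
Synonymous: 2 of 6.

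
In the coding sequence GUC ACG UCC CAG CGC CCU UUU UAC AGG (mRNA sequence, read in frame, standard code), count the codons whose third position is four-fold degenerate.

5

Codon 1 GUC (Val): third position 4-fold.
Codon 2 ACG (Thr): third position 4-fold.
Codon 3 UCC (Ser): third position 4-fold.
Codon 4 CAG (Gln): third position 2-fold.
Codon 5 CGC (Arg): third position 4-fold.
Codon 6 CCU (Pro): third position 4-fold.
Codon 7 UUU (Phe): third position 2-fold.
Codon 8 UAC (Tyr): third position 2-fold.
Codon 9 AGG (Arg): third position 2-fold.
Four-fold degenerate third positions: 5.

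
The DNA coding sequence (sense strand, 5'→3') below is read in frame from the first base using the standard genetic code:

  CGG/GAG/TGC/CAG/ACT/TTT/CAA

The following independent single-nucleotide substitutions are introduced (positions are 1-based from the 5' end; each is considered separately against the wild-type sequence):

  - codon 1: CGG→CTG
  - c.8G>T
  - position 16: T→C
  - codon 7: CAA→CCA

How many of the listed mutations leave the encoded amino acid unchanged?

Codon 1: CGG (Arg) → CTG (Leu) — missense.
Codon 3: TGC (Cys) → TTC (Phe) — missense.
Codon 6: TTT (Phe) → CTT (Leu) — missense.
Codon 7: CAA (Gln) → CCA (Pro) — missense.
Synonymous: 0 of 4.

0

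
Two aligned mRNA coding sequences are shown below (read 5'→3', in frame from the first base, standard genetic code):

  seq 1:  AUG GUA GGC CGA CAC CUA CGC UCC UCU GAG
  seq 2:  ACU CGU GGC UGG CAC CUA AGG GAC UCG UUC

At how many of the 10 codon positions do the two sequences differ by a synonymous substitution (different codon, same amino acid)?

2

Codon 1: AUG Met / ACU Thr — nonsynonymous.
Codon 2: GUA Val / CGU Arg — nonsynonymous.
Codon 3: GGC Gly / GGC Gly — identical.
Codon 4: CGA Arg / UGG Trp — nonsynonymous.
Codon 5: CAC His / CAC His — identical.
Codon 6: CUA Leu / CUA Leu — identical.
Codon 7: CGC Arg / AGG Arg — synonymous.
Codon 8: UCC Ser / GAC Asp — nonsynonymous.
Codon 9: UCU Ser / UCG Ser — synonymous.
Codon 10: GAG Glu / UUC Phe — nonsynonymous.
Synonymous differences: 2.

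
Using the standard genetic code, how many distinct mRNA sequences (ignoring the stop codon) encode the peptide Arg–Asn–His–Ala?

Arg: 6 codons.
Asn: 2 codons.
His: 2 codons.
Ala: 4 codons.
6 × 2 × 2 × 4 = 96.

96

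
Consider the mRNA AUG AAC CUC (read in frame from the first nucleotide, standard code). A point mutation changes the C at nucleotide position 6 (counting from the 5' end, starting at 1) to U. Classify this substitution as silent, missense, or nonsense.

silent

Position 6 falls in codon 2: AAC → Asn.
After the substitution the codon is AAU → Asn.
Both encode Asn, so the change is synonymous.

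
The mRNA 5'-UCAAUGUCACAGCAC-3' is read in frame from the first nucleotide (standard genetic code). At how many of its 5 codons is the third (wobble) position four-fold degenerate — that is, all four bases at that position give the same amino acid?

2

Codon 1 UCA (Ser): third position 4-fold.
Codon 2 AUG (Met): third position 1-fold.
Codon 3 UCA (Ser): third position 4-fold.
Codon 4 CAG (Gln): third position 2-fold.
Codon 5 CAC (His): third position 2-fold.
Four-fold degenerate third positions: 2.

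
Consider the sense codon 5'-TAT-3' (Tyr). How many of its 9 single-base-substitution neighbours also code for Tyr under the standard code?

1

Position 1: none → 0 synonymous.
Position 2: none → 0 synonymous.
Position 3: TAC → 1 synonymous.
Total: 0 + 0 + 1 = 1.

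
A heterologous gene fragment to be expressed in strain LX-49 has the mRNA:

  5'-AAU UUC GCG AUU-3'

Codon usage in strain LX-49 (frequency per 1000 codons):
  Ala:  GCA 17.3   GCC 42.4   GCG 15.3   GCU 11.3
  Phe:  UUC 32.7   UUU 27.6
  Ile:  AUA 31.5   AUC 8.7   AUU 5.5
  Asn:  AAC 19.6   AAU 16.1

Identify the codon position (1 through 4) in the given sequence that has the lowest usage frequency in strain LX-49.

4

Codon 1 AAU (Asn): 16.1 per 1000.
Codon 2 UUC (Phe): 32.7 per 1000.
Codon 3 GCG (Ala): 15.3 per 1000.
Codon 4 AUU (Ile): 5.5 per 1000.
Lowest frequency is 5.5 at codon 4.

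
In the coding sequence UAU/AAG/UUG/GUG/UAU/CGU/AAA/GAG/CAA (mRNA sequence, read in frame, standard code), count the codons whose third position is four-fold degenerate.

2

Codon 1 UAU (Tyr): third position 2-fold.
Codon 2 AAG (Lys): third position 2-fold.
Codon 3 UUG (Leu): third position 2-fold.
Codon 4 GUG (Val): third position 4-fold.
Codon 5 UAU (Tyr): third position 2-fold.
Codon 6 CGU (Arg): third position 4-fold.
Codon 7 AAA (Lys): third position 2-fold.
Codon 8 GAG (Glu): third position 2-fold.
Codon 9 CAA (Gln): third position 2-fold.
Four-fold degenerate third positions: 2.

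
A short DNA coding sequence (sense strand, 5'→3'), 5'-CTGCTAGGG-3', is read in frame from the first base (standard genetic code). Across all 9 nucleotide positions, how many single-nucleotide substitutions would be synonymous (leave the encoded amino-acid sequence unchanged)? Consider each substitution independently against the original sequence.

11

Codon 1 (CTG, Leu): 4 synonymous substitutions.
Codon 2 (CTA, Leu): 4 synonymous substitutions.
Codon 3 (GGG, Gly): 3 synonymous substitutions.
Total: 4 + 4 + 3 = 11.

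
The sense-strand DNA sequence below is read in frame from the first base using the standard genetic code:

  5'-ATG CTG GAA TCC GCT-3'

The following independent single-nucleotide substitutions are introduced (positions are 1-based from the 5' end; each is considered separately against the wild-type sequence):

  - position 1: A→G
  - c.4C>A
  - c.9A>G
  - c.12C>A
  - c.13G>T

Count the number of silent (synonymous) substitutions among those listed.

Codon 1: ATG (Met) → GTG (Val) — missense.
Codon 2: CTG (Leu) → ATG (Met) — missense.
Codon 3: GAA (Glu) → GAG (Glu) — synonymous.
Codon 4: TCC (Ser) → TCA (Ser) — synonymous.
Codon 5: GCT (Ala) → TCT (Ser) — missense.
Synonymous: 2 of 5.

2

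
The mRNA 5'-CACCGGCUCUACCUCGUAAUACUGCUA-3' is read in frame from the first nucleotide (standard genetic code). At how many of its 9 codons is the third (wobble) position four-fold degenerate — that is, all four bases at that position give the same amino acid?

Codon 1 CAC (His): third position 2-fold.
Codon 2 CGG (Arg): third position 4-fold.
Codon 3 CUC (Leu): third position 4-fold.
Codon 4 UAC (Tyr): third position 2-fold.
Codon 5 CUC (Leu): third position 4-fold.
Codon 6 GUA (Val): third position 4-fold.
Codon 7 AUA (Ile): third position 3-fold.
Codon 8 CUG (Leu): third position 4-fold.
Codon 9 CUA (Leu): third position 4-fold.
Four-fold degenerate third positions: 6.

6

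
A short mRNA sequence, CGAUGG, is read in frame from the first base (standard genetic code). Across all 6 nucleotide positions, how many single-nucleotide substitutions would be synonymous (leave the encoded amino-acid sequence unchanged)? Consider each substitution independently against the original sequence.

4

Codon 1 (CGA, Arg): 4 synonymous substitutions.
Codon 2 (UGG, Trp): 0 synonymous substitutions.
Total: 4 + 0 = 4.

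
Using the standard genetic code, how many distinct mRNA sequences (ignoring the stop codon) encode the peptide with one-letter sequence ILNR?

216

Ile: 3 codons.
Leu: 6 codons.
Asn: 2 codons.
Arg: 6 codons.
3 × 6 × 2 × 6 = 216.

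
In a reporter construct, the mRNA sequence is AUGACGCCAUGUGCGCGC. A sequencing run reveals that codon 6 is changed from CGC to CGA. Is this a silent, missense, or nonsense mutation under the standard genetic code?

silent

Position 18 falls in codon 6: CGC → Arg.
After the substitution the codon is CGA → Arg.
Both encode Arg, so the change is synonymous.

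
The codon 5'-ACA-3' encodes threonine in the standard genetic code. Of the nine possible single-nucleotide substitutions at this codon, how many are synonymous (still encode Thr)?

3

Position 1: none → 0 synonymous.
Position 2: none → 0 synonymous.
Position 3: ACT, ACC, ACG → 3 synonymous.
Total: 0 + 0 + 3 = 3.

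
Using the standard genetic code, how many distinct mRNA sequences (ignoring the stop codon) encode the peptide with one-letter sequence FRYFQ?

96

Phe: 2 codons.
Arg: 6 codons.
Tyr: 2 codons.
Phe: 2 codons.
Gln: 2 codons.
2 × 6 × 2 × 2 × 2 = 96.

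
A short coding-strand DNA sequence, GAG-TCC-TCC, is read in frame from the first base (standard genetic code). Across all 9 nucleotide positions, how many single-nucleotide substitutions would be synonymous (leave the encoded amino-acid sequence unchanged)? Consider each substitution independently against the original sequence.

7

Codon 1 (GAG, Glu): 1 synonymous substitution.
Codon 2 (TCC, Ser): 3 synonymous substitutions.
Codon 3 (TCC, Ser): 3 synonymous substitutions.
Total: 1 + 3 + 3 = 7.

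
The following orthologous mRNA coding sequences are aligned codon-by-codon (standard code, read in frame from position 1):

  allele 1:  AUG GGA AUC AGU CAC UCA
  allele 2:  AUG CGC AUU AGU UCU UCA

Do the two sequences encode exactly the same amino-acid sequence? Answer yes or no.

no

Codon 1: AUG Met / AUG Met — identical.
Codon 2: GGA Gly / CGC Arg — nonsynonymous.
Codon 3: AUC Ile / AUU Ile — synonymous.
Codon 4: AGU Ser / AGU Ser — identical.
Codon 5: CAC His / UCU Ser — nonsynonymous.
Codon 6: UCA Ser / UCA Ser — identical.
Nonsynonymous differences: 2 → different protein.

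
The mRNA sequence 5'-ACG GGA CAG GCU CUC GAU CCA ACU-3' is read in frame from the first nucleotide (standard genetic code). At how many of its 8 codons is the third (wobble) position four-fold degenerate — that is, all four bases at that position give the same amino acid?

6

Codon 1 ACG (Thr): third position 4-fold.
Codon 2 GGA (Gly): third position 4-fold.
Codon 3 CAG (Gln): third position 2-fold.
Codon 4 GCU (Ala): third position 4-fold.
Codon 5 CUC (Leu): third position 4-fold.
Codon 6 GAU (Asp): third position 2-fold.
Codon 7 CCA (Pro): third position 4-fold.
Codon 8 ACU (Thr): third position 4-fold.
Four-fold degenerate third positions: 6.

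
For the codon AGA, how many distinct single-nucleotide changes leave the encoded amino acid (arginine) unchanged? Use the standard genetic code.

Position 1: CGA → 1 synonymous.
Position 2: none → 0 synonymous.
Position 3: AGG → 1 synonymous.
Total: 1 + 0 + 1 = 2.

2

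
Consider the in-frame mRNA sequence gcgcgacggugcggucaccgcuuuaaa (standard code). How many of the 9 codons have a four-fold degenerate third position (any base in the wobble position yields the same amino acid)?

Codon 1 GCG (Ala): third position 4-fold.
Codon 2 CGA (Arg): third position 4-fold.
Codon 3 CGG (Arg): third position 4-fold.
Codon 4 UGC (Cys): third position 2-fold.
Codon 5 GGU (Gly): third position 4-fold.
Codon 6 CAC (His): third position 2-fold.
Codon 7 CGC (Arg): third position 4-fold.
Codon 8 UUU (Phe): third position 2-fold.
Codon 9 AAA (Lys): third position 2-fold.
Four-fold degenerate third positions: 5.

5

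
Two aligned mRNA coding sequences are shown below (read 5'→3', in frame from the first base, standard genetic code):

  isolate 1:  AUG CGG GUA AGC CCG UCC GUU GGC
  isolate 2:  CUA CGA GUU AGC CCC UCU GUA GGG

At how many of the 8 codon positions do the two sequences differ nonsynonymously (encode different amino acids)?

1

Codon 1: AUG Met / CUA Leu — nonsynonymous.
Codon 2: CGG Arg / CGA Arg — synonymous.
Codon 3: GUA Val / GUU Val — synonymous.
Codon 4: AGC Ser / AGC Ser — identical.
Codon 5: CCG Pro / CCC Pro — synonymous.
Codon 6: UCC Ser / UCU Ser — synonymous.
Codon 7: GUU Val / GUA Val — synonymous.
Codon 8: GGC Gly / GGG Gly — synonymous.
Nonsynonymous differences: 1.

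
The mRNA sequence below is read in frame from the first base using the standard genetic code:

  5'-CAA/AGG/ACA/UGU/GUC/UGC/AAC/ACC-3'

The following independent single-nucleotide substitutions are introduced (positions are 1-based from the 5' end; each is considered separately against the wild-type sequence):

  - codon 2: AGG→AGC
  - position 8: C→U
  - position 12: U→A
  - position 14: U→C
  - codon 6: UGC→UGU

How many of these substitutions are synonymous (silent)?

Codon 2: AGG (Arg) → AGC (Ser) — missense.
Codon 3: ACA (Thr) → AUA (Ile) — missense.
Codon 4: UGU (Cys) → UGA (Stop) — nonsense.
Codon 5: GUC (Val) → GCC (Ala) — missense.
Codon 6: UGC (Cys) → UGU (Cys) — synonymous.
Synonymous: 1 of 5.

1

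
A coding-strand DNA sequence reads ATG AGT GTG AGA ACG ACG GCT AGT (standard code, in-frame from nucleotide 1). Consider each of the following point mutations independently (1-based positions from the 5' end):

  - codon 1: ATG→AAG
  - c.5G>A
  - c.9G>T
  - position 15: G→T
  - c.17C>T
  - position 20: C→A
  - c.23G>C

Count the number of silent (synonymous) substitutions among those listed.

2

Codon 1: ATG (Met) → AAG (Lys) — missense.
Codon 2: AGT (Ser) → AAT (Asn) — missense.
Codon 3: GTG (Val) → GTT (Val) — synonymous.
Codon 5: ACG (Thr) → ACT (Thr) — synonymous.
Codon 6: ACG (Thr) → ATG (Met) — missense.
Codon 7: GCT (Ala) → GAT (Asp) — missense.
Codon 8: AGT (Ser) → ACT (Thr) — missense.
Synonymous: 2 of 7.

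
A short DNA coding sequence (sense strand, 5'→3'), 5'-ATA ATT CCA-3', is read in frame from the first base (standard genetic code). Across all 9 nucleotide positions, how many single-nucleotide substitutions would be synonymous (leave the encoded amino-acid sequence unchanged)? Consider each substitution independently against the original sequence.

7

Codon 1 (ATA, Ile): 2 synonymous substitutions.
Codon 2 (ATT, Ile): 2 synonymous substitutions.
Codon 3 (CCA, Pro): 3 synonymous substitutions.
Total: 2 + 2 + 3 = 7.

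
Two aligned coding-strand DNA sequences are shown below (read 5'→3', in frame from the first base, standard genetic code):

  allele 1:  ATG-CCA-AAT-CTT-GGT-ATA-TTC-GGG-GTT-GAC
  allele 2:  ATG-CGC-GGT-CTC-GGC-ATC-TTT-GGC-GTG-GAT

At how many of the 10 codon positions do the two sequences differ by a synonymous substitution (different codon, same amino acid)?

7

Codon 1: ATG Met / ATG Met — identical.
Codon 2: CCA Pro / CGC Arg — nonsynonymous.
Codon 3: AAT Asn / GGT Gly — nonsynonymous.
Codon 4: CTT Leu / CTC Leu — synonymous.
Codon 5: GGT Gly / GGC Gly — synonymous.
Codon 6: ATA Ile / ATC Ile — synonymous.
Codon 7: TTC Phe / TTT Phe — synonymous.
Codon 8: GGG Gly / GGC Gly — synonymous.
Codon 9: GTT Val / GTG Val — synonymous.
Codon 10: GAC Asp / GAT Asp — synonymous.
Synonymous differences: 7.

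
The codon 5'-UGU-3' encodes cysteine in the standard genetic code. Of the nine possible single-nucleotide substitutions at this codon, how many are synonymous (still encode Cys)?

1

Position 1: none → 0 synonymous.
Position 2: none → 0 synonymous.
Position 3: UGC → 1 synonymous.
Total: 0 + 0 + 1 = 1.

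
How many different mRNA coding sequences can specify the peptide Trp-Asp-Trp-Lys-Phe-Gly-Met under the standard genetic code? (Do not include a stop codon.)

32

Trp: 1 codon.
Asp: 2 codons.
Trp: 1 codon.
Lys: 2 codons.
Phe: 2 codons.
Gly: 4 codons.
Met: 1 codon.
1 × 2 × 1 × 2 × 2 × 4 × 1 = 32.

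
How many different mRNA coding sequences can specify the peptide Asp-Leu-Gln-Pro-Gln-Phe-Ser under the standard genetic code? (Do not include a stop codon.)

Asp: 2 codons.
Leu: 6 codons.
Gln: 2 codons.
Pro: 4 codons.
Gln: 2 codons.
Phe: 2 codons.
Ser: 6 codons.
2 × 6 × 2 × 4 × 2 × 2 × 6 = 2304.

2304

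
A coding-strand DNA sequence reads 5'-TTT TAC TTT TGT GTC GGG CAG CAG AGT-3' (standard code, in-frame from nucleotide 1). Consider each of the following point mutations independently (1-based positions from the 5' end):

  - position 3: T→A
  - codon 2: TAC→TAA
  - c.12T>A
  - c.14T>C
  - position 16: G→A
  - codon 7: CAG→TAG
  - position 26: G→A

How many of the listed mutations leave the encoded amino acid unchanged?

Codon 1: TTT (Phe) → TTA (Leu) — missense.
Codon 2: TAC (Tyr) → TAA (Stop) — nonsense.
Codon 4: TGT (Cys) → TGA (Stop) — nonsense.
Codon 5: GTC (Val) → GCC (Ala) — missense.
Codon 6: GGG (Gly) → AGG (Arg) — missense.
Codon 7: CAG (Gln) → TAG (Stop) — nonsense.
Codon 9: AGT (Ser) → AAT (Asn) — missense.
Synonymous: 0 of 7.

0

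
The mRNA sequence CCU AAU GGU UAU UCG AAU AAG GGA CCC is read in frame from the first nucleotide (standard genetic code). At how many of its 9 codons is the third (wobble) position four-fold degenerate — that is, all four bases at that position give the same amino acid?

5

Codon 1 CCU (Pro): third position 4-fold.
Codon 2 AAU (Asn): third position 2-fold.
Codon 3 GGU (Gly): third position 4-fold.
Codon 4 UAU (Tyr): third position 2-fold.
Codon 5 UCG (Ser): third position 4-fold.
Codon 6 AAU (Asn): third position 2-fold.
Codon 7 AAG (Lys): third position 2-fold.
Codon 8 GGA (Gly): third position 4-fold.
Codon 9 CCC (Pro): third position 4-fold.
Four-fold degenerate third positions: 5.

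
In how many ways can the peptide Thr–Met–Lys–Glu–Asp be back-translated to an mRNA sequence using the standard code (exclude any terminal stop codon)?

Thr: 4 codons.
Met: 1 codon.
Lys: 2 codons.
Glu: 2 codons.
Asp: 2 codons.
4 × 1 × 2 × 2 × 2 = 32.

32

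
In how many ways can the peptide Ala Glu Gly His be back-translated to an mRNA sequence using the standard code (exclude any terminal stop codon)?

64

Ala: 4 codons.
Glu: 2 codons.
Gly: 4 codons.
His: 2 codons.
4 × 2 × 4 × 2 = 64.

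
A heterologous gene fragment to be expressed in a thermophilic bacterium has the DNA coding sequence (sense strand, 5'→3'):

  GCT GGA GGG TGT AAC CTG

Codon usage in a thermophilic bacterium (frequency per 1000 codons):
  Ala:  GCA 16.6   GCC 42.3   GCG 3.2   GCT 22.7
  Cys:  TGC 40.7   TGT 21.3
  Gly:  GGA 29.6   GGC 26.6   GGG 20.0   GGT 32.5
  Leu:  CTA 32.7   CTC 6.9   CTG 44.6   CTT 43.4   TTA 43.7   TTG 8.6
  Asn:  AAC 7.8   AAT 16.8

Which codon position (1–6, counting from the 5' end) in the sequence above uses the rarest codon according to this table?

5

Codon 1 GCT (Ala): 22.7 per 1000.
Codon 2 GGA (Gly): 29.6 per 1000.
Codon 3 GGG (Gly): 20.0 per 1000.
Codon 4 TGT (Cys): 21.3 per 1000.
Codon 5 AAC (Asn): 7.8 per 1000.
Codon 6 CTG (Leu): 44.6 per 1000.
Lowest frequency is 7.8 at codon 5.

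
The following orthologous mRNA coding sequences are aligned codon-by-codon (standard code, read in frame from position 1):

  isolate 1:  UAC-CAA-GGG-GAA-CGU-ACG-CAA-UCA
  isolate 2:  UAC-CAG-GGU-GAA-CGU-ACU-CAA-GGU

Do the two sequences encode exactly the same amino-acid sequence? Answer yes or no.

no

Codon 1: UAC Tyr / UAC Tyr — identical.
Codon 2: CAA Gln / CAG Gln — synonymous.
Codon 3: GGG Gly / GGU Gly — synonymous.
Codon 4: GAA Glu / GAA Glu — identical.
Codon 5: CGU Arg / CGU Arg — identical.
Codon 6: ACG Thr / ACU Thr — synonymous.
Codon 7: CAA Gln / CAA Gln — identical.
Codon 8: UCA Ser / GGU Gly — nonsynonymous.
Nonsynonymous differences: 1 → different protein.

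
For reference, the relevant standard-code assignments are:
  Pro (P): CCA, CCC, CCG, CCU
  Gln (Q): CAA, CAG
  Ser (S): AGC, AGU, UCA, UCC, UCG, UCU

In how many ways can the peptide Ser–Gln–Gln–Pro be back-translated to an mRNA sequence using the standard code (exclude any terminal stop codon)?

Ser: 6 codons.
Gln: 2 codons.
Gln: 2 codons.
Pro: 4 codons.
6 × 2 × 2 × 4 = 96.

96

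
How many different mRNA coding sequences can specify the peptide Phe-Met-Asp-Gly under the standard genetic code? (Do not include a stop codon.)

16

Phe: 2 codons.
Met: 1 codon.
Asp: 2 codons.
Gly: 4 codons.
2 × 1 × 2 × 4 = 16.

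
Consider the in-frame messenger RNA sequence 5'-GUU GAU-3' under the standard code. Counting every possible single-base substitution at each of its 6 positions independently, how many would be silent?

Codon 1 (GUU, Val): 3 synonymous substitutions.
Codon 2 (GAU, Asp): 1 synonymous substitution.
Total: 3 + 1 = 4.

4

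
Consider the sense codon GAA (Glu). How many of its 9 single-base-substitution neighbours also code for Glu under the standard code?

Position 1: none → 0 synonymous.
Position 2: none → 0 synonymous.
Position 3: GAG → 1 synonymous.
Total: 0 + 0 + 1 = 1.

1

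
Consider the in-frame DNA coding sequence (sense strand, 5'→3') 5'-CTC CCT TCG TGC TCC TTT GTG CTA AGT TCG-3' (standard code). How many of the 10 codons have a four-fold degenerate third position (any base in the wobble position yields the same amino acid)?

7

Codon 1 CTC (Leu): third position 4-fold.
Codon 2 CCT (Pro): third position 4-fold.
Codon 3 TCG (Ser): third position 4-fold.
Codon 4 TGC (Cys): third position 2-fold.
Codon 5 TCC (Ser): third position 4-fold.
Codon 6 TTT (Phe): third position 2-fold.
Codon 7 GTG (Val): third position 4-fold.
Codon 8 CTA (Leu): third position 4-fold.
Codon 9 AGT (Ser): third position 2-fold.
Codon 10 TCG (Ser): third position 4-fold.
Four-fold degenerate third positions: 7.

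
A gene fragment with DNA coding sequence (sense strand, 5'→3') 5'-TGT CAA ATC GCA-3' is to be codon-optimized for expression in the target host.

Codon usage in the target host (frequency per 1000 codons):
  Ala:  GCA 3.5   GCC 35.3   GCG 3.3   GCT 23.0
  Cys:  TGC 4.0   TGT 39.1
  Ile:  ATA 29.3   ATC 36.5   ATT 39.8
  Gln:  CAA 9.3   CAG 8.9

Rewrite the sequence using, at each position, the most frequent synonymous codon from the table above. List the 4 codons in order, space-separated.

Codon 1 (Cys): best is TGT at 39.1.
Codon 2 (Gln): best is CAA at 9.3.
Codon 3 (Ile): best is ATT at 39.8.
Codon 4 (Ala): best is GCC at 35.3.

TGT CAA ATT GCC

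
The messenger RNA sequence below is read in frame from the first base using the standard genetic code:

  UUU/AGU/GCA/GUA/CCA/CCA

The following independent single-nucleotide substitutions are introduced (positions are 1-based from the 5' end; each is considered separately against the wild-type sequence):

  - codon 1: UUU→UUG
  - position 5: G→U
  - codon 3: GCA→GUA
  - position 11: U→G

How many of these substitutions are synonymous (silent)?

Codon 1: UUU (Phe) → UUG (Leu) — missense.
Codon 2: AGU (Ser) → AUU (Ile) — missense.
Codon 3: GCA (Ala) → GUA (Val) — missense.
Codon 4: GUA (Val) → GGA (Gly) — missense.
Synonymous: 0 of 4.

0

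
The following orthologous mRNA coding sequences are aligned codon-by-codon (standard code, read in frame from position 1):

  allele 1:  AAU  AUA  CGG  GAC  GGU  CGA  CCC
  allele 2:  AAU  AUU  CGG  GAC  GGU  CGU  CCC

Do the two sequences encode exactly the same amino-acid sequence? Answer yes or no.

yes

Codon 1: AAU Asn / AAU Asn — identical.
Codon 2: AUA Ile / AUU Ile — synonymous.
Codon 3: CGG Arg / CGG Arg — identical.
Codon 4: GAC Asp / GAC Asp — identical.
Codon 5: GGU Gly / GGU Gly — identical.
Codon 6: CGA Arg / CGU Arg — synonymous.
Codon 7: CCC Pro / CCC Pro — identical.
Nonsynonymous differences: 0 → same protein.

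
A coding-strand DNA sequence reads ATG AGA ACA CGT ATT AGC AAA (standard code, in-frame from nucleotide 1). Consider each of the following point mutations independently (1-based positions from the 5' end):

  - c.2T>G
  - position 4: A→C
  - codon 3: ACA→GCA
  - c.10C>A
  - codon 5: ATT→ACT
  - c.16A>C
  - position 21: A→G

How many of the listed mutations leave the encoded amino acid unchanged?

2

Codon 1: ATG (Met) → AGG (Arg) — missense.
Codon 2: AGA (Arg) → CGA (Arg) — synonymous.
Codon 3: ACA (Thr) → GCA (Ala) — missense.
Codon 4: CGT (Arg) → AGT (Ser) — missense.
Codon 5: ATT (Ile) → ACT (Thr) — missense.
Codon 6: AGC (Ser) → CGC (Arg) — missense.
Codon 7: AAA (Lys) → AAG (Lys) — synonymous.
Synonymous: 2 of 7.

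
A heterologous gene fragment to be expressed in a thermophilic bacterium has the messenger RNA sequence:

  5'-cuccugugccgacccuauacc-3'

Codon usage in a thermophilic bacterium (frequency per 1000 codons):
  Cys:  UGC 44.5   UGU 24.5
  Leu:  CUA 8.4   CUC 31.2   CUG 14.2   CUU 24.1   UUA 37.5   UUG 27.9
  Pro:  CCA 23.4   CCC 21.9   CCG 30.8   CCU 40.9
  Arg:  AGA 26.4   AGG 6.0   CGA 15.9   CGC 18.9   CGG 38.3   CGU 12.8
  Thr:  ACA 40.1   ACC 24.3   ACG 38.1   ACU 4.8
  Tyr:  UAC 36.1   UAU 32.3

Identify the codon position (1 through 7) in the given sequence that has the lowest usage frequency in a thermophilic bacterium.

Codon 1 CUC (Leu): 31.2 per 1000.
Codon 2 CUG (Leu): 14.2 per 1000.
Codon 3 UGC (Cys): 44.5 per 1000.
Codon 4 CGA (Arg): 15.9 per 1000.
Codon 5 CCC (Pro): 21.9 per 1000.
Codon 6 UAU (Tyr): 32.3 per 1000.
Codon 7 ACC (Thr): 24.3 per 1000.
Lowest frequency is 14.2 at codon 2.

2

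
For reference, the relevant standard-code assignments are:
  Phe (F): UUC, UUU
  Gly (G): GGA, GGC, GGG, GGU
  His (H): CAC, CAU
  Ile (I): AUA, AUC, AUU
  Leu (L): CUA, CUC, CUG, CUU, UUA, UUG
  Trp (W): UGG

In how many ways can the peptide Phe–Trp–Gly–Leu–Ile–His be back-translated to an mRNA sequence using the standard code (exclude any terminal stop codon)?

288

Phe: 2 codons.
Trp: 1 codon.
Gly: 4 codons.
Leu: 6 codons.
Ile: 3 codons.
His: 2 codons.
2 × 1 × 4 × 6 × 3 × 2 = 288.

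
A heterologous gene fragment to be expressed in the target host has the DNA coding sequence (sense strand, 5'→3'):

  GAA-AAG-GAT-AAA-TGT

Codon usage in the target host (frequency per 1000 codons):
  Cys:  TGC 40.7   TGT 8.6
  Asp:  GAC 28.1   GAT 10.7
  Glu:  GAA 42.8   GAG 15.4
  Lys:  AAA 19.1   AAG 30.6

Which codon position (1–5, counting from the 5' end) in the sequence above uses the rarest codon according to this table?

5

Codon 1 GAA (Glu): 42.8 per 1000.
Codon 2 AAG (Lys): 30.6 per 1000.
Codon 3 GAT (Asp): 10.7 per 1000.
Codon 4 AAA (Lys): 19.1 per 1000.
Codon 5 TGT (Cys): 8.6 per 1000.
Lowest frequency is 8.6 at codon 5.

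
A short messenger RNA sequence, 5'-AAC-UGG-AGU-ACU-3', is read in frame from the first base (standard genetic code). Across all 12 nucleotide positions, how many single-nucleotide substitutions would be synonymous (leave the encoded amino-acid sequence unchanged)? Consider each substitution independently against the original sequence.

Codon 1 (AAC, Asn): 1 synonymous substitution.
Codon 2 (UGG, Trp): 0 synonymous substitutions.
Codon 3 (AGU, Ser): 1 synonymous substitution.
Codon 4 (ACU, Thr): 3 synonymous substitutions.
Total: 1 + 0 + 1 + 3 = 5.

5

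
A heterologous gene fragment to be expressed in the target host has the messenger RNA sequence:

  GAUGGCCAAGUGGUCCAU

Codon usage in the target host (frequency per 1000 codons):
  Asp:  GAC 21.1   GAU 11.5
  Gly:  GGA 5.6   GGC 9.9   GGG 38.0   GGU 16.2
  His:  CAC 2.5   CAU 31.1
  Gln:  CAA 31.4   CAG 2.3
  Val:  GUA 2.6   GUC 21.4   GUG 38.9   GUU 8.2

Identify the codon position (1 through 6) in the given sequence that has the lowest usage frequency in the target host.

Codon 1 GAU (Asp): 11.5 per 1000.
Codon 2 GGC (Gly): 9.9 per 1000.
Codon 3 CAA (Gln): 31.4 per 1000.
Codon 4 GUG (Val): 38.9 per 1000.
Codon 5 GUC (Val): 21.4 per 1000.
Codon 6 CAU (His): 31.1 per 1000.
Lowest frequency is 9.9 at codon 2.

2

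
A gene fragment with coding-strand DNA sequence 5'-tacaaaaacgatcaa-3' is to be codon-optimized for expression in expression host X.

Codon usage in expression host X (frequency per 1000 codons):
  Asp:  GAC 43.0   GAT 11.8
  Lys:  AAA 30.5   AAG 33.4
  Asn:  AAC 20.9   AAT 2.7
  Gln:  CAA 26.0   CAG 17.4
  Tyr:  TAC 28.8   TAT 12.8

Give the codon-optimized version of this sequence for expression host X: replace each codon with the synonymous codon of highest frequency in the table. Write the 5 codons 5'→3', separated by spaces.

TAC AAG AAC GAC CAA

Codon 1 (Tyr): best is TAC at 28.8.
Codon 2 (Lys): best is AAG at 33.4.
Codon 3 (Asn): best is AAC at 20.9.
Codon 4 (Asp): best is GAC at 43.0.
Codon 5 (Gln): best is CAA at 26.0.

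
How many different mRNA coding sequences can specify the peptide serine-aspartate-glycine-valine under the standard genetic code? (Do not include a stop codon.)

Ser: 6 codons.
Asp: 2 codons.
Gly: 4 codons.
Val: 4 codons.
6 × 2 × 4 × 4 = 192.

192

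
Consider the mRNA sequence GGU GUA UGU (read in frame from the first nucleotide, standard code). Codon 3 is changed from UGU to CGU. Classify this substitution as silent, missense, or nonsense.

missense

Position 7 falls in codon 3: UGU → Cys.
After the substitution the codon is CGU → Arg.
Cys ≠ Arg, so this is a missense mutation.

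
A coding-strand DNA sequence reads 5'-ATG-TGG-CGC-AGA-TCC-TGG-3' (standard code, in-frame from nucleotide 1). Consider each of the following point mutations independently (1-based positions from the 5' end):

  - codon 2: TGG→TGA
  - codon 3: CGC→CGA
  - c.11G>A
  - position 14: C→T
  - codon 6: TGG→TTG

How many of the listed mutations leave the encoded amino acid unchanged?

Codon 2: TGG (Trp) → TGA (Stop) — nonsense.
Codon 3: CGC (Arg) → CGA (Arg) — synonymous.
Codon 4: AGA (Arg) → AAA (Lys) — missense.
Codon 5: TCC (Ser) → TTC (Phe) — missense.
Codon 6: TGG (Trp) → TTG (Leu) — missense.
Synonymous: 1 of 5.

1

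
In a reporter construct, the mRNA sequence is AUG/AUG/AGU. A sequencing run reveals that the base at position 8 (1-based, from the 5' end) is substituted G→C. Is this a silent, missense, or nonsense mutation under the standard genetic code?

Position 8 falls in codon 3: AGU → Ser.
After the substitution the codon is ACU → Thr.
Ser ≠ Thr, so this is a missense mutation.

missense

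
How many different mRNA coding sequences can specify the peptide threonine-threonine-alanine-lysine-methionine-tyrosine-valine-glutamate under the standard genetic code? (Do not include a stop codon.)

2048

Thr: 4 codons.
Thr: 4 codons.
Ala: 4 codons.
Lys: 2 codons.
Met: 1 codon.
Tyr: 2 codons.
Val: 4 codons.
Glu: 2 codons.
4 × 4 × 4 × 2 × 1 × 2 × 4 × 2 = 2048.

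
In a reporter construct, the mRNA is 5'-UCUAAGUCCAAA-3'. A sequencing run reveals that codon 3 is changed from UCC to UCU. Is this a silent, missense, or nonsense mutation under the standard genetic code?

Position 9 falls in codon 3: UCC → Ser.
After the substitution the codon is UCU → Ser.
Both encode Ser, so the change is synonymous.

silent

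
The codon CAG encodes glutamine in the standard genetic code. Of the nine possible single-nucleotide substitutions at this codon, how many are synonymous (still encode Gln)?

Position 1: none → 0 synonymous.
Position 2: none → 0 synonymous.
Position 3: CAA → 1 synonymous.
Total: 0 + 0 + 1 = 1.

1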